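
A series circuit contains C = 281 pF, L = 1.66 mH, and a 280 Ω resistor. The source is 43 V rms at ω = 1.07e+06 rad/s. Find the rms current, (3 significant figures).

X_L = ωL = 1780 Ω
X_C = 1/(ωC) = 3330 Ω
Net reactance X = X_L − X_C = -1550 Ω
Z = 280 − j1550 Ω
|Z| = √(280² + 1550²) = 1570 Ω
I = V/|Z| = 43/1570 = 27.3 mA

27.3 mA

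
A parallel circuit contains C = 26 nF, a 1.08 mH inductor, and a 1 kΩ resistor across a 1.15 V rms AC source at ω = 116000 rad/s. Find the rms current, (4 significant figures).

5.826 mA

X_L = ωL = 125.3 Ω
X_C = 1/(ωC) = 331.6 Ω
Parallel: admittances add. Y = 1/R + 1/(jωL) + jωC
Y = (0.001000 − j0.004966) S
|Y| = 0.005066 S → |Z| = 1/|Y| = 197.4 Ω, ∠Z = −∠Y = 78.61°
I = V/|Z| = 1.15/197.4 = 5.826 mA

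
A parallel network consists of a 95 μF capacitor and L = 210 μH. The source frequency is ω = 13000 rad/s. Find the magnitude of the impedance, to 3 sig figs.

1.15 Ω

X_L = ωL = 2.73 Ω
X_C = 1/(ωC) = 0.810 Ω
Parallel: admittances add. Y = 1/(jωL) + jωC
Y = (0 + j0.869) S
|Y| = 0.869 S → |Z| = 1/|Y| = 1.15 Ω, ∠Z = −∠Y = -90.0°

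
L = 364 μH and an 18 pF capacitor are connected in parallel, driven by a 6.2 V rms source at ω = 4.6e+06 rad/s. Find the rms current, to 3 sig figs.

3.19 mA

X_L = ωL = 1670 Ω
X_C = 1/(ωC) = 12100 Ω
Parallel: admittances add. Y = 1/(jωL) + jωC
Y = (0 − j0.000514) S
|Y| = 0.000514 S → |Z| = 1/|Y| = 1940 Ω, ∠Z = −∠Y = 90.0°
I = V/|Z| = 6.2/1940 = 3.19 mA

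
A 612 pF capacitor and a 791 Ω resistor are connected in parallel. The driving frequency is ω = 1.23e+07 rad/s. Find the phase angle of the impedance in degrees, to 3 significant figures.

-80.5°

X_C = 1/(ωC) = 133 Ω
Parallel: admittances add. Y = 1/R + jωC
Y = (0.00126 + j0.00753) S
|Y| = 0.00763 S → |Z| = 1/|Y| = 131 Ω, ∠Z = −∠Y = -80.5°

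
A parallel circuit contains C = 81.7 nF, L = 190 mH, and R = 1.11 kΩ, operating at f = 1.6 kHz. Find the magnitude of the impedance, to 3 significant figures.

1050 Ω

ω = 2πf = 10050 rad/s
X_L = ωL = 1910 Ω
X_C = 1/(ωC) = 1220 Ω
Parallel: admittances add. Y = 1/R + 1/(jωL) + jωC
Y = (0.000901 + j0.000298) S
|Y| = 0.000949 S → |Z| = 1/|Y| = 1050 Ω, ∠Z = −∠Y = -18.3°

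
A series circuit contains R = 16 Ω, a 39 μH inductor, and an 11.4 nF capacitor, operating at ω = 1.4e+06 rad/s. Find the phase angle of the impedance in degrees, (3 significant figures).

-26.7°

X_L = ωL = 54.6 Ω
X_C = 1/(ωC) = 62.7 Ω
Net reactance X = X_L − X_C = -8.06 Ω
Z = 16.0 − j8.06 Ω
|Z| = √(16.0² + 8.06²) = 17.9 Ω
∠Z = arctan(-8.06/16.0) = -26.7°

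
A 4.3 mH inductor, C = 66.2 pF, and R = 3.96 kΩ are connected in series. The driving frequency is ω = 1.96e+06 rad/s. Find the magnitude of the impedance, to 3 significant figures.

4030 Ω

X_L = ωL = 8430 Ω
X_C = 1/(ωC) = 7710 Ω
Net reactance X = X_L − X_C = 721 Ω
Z = 3960 + j721 Ω
|Z| = √(3960² + 721²) = 4030 Ω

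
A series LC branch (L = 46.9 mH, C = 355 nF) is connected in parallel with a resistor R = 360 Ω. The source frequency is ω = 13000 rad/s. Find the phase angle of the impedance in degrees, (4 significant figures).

X_L = ωL = 609.7 Ω
X_C = 1/(ωC) = 216.7 Ω
Branch 1: Z₁ = R = 360.0 Ω
Branch 2 (series LC): Z₂ = j(X_L − X_C) = j393.0 Ω
Parallel: Z = Z₁Z₂/(Z₁+Z₂), |Z| = 265.5 Ω, ∠Z = 42.49°

42.49°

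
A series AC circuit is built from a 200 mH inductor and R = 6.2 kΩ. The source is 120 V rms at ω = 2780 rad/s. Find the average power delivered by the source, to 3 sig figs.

X_L = ωL = 556 Ω
Z = 6200 + j556 Ω
|Z| = √(6200² + 556²) = 6220 Ω
∠Z = arctan(556/6200) = 5.12°
I = V/|Z| = 19.3 mA
P = VI cos φ = 120 × 0.0193 × cos(5.12°) = 2.30 W

2.30 W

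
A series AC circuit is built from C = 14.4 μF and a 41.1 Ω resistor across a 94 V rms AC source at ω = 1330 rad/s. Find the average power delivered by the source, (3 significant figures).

X_C = 1/(ωC) = 52.2 Ω
Z = 41.1 − j52.2 Ω
|Z| = √(41.1² + 52.2²) = 66.4 Ω
∠Z = arctan(-52.2/41.1) = -51.8°
I = V/|Z| = 1.41 A
P = VI cos φ = 94 × 1.41 × cos(-51.8°) = 82.2 W

82.2 W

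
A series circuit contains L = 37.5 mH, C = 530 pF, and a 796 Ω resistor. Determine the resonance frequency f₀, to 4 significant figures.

ω₀ = 1/√(LC) = 1/√(0.0375 × 5.3e-10) = 224300 rad/s
f₀ = ω₀/(2π) = 35.70 kHz

35.70 kHz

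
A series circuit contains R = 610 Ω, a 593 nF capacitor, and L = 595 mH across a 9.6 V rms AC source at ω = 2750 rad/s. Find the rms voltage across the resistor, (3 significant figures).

4.92 V

X_L = ωL = 1640 Ω
X_C = 1/(ωC) = 613 Ω
Net reactance X = X_L − X_C = 1020 Ω
Z = 610 + j1020 Ω
|Z| = √(610² + 1020²) = 1190 Ω
I = V/|Z| = 8.06 mA
V_R = I·|Z_R| = 0.00806 × 610 = 4.92 V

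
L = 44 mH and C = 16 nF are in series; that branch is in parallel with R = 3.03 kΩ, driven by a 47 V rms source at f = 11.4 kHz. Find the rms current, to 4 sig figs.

ω = 2πf = 71630 rad/s
X_L = ωL = 3152 Ω
X_C = 1/(ωC) = 872.6 Ω
Branch 1: Z₁ = R = 3030 Ω
Branch 2 (series LC): Z₂ = j(X_L − X_C) = j2279 Ω
Parallel: Z = Z₁Z₂/(Z₁+Z₂), |Z| = 1821 Ω, ∠Z = 53.05°
I = V/|Z| = 47/1821 = 25.80 mA

25.80 mA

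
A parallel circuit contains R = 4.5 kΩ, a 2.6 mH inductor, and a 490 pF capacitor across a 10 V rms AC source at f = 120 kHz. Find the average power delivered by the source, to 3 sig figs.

ω = 2πf = 754000 rad/s
X_L = ωL = 1960 Ω
X_C = 1/(ωC) = 2710 Ω
Parallel: admittances add. Y = 1/R + 1/(jωL) + jωC
Y = (0.000222 − j0.000141) S
|Y| = 0.000263 S → |Z| = 1/|Y| = 3800 Ω, ∠Z = −∠Y = 32.3°
I = V/|Z| = 2.63 mA
P = VI cos φ = 10 × 0.00263 × cos(32.3°) = 22.2 mW

22.2 mW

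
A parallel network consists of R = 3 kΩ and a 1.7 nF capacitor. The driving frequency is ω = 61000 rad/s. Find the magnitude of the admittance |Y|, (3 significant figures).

X_C = 1/(ωC) = 9640 Ω
Parallel: admittances add. Y = 1/R + jωC
Y = (0.000333 + j0.000104) S
|Y| = 0.000349 S → |Z| = 1/|Y| = 2860 Ω, ∠Z = −∠Y = -17.3°

349 μS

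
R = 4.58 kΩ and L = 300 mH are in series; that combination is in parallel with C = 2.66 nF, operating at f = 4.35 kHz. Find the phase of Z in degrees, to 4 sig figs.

ω = 2πf = 27330 rad/s
X_L = ωL = 8200 Ω
X_C = 1/(ωC) = 13750 Ω
Branch 1 (R+jX_L): Z₁ = 4580 + j8200 Ω, |Z₁| = 9392 Ω
Branch 2 (−jX_C): Z₂ = −j13750 Ω
Parallel: Z = Z₁Z₂/(Z₁+Z₂), |Z| = 17940 Ω, ∠Z = 21.31°

21.31°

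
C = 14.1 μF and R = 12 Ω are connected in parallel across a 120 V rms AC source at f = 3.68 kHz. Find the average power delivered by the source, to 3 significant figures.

ω = 2πf = 23120 rad/s
X_C = 1/(ωC) = 3.07 Ω
Parallel: admittances add. Y = 1/R + jωC
Y = (0.0833 + j0.326) S
|Y| = 0.337 S → |Z| = 1/|Y| = 2.97 Ω, ∠Z = −∠Y = -75.7°
I = V/|Z| = 40.4 A
P = VI cos φ = 120 × 40.4 × cos(-75.7°) = 1.20 kW

1.20 kW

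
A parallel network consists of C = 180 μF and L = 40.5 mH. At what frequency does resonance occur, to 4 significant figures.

ω₀ = 1/√(LC) = 1/√(0.0405 × 0.00018) = 370.4 rad/s
f₀ = ω₀/(2π) = 58.95 Hz

58.95 Hz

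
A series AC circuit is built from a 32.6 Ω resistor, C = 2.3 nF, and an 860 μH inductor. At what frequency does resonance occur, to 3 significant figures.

113 kHz

ω₀ = 1/√(LC) = 1/√(0.00086 × 2.3e-09) = 711000 rad/s
f₀ = ω₀/(2π) = 113 kHz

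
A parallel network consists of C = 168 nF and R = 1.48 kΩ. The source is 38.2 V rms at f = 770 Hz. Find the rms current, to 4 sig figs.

40.38 mA

ω = 2πf = 4838 rad/s
X_C = 1/(ωC) = 1230 Ω
Parallel: admittances add. Y = 1/R + jωC
Y = (0.0006757 + j0.0008128) S
|Y| = 0.001057 S → |Z| = 1/|Y| = 946.1 Ω, ∠Z = −∠Y = -50.26°
I = V/|Z| = 38.2/946.1 = 40.38 mA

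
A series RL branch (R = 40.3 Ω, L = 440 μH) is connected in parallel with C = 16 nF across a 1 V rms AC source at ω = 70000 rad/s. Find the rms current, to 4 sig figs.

19.06 mA

X_L = ωL = 30.80 Ω
X_C = 1/(ωC) = 892.9 Ω
Branch 1 (R+jX_L): Z₁ = 40.30 + j30.80 Ω, |Z₁| = 50.72 Ω
Branch 2 (−jX_C): Z₂ = −j892.9 Ω
Parallel: Z = Z₁Z₂/(Z₁+Z₂), |Z| = 52.48 Ω, ∠Z = 34.71°
I = V/|Z| = 1/52.48 = 19.06 mA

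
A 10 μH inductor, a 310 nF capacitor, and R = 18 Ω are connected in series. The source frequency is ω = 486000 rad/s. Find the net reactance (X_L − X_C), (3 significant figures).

X_L = ωL = 4.86 Ω
X_C = 1/(ωC) = 6.64 Ω
X = 4.86 − 6.64 = -1.78 Ω

-1.78 Ω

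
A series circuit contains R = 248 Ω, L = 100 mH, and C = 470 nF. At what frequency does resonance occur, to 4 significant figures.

734.1 Hz

ω₀ = 1/√(LC) = 1/√(0.1 × 4.7e-07) = 4613 rad/s
f₀ = ω₀/(2π) = 734.1 Hz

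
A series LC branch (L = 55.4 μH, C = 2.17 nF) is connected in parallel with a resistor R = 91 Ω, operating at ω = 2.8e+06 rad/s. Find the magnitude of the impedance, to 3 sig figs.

9.41 Ω

X_L = ωL = 155 Ω
X_C = 1/(ωC) = 165 Ω
Branch 1: Z₁ = R = 91.0 Ω
Branch 2 (series LC): Z₂ = j(X_L − X_C) = −j9.46 Ω
Parallel: Z = Z₁Z₂/(Z₁+Z₂), |Z| = 9.41 Ω, ∠Z = -84.1°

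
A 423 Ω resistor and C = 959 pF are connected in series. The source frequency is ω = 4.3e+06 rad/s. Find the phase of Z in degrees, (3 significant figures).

-29.8°

X_C = 1/(ωC) = 243 Ω
Z = 423 − j243 Ω
|Z| = √(423² + 243²) = 488 Ω
∠Z = arctan(-243/423) = -29.8°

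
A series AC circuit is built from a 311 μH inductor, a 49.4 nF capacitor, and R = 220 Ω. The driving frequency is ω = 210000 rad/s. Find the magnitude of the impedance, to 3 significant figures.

X_L = ωL = 65.3 Ω
X_C = 1/(ωC) = 96.4 Ω
Net reactance X = X_L − X_C = -31.1 Ω
Z = 220 − j31.1 Ω
|Z| = √(220² + 31.1²) = 222 Ω

222 Ω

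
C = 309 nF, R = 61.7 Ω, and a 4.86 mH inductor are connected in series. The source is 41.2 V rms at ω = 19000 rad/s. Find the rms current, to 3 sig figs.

414 mA

X_L = ωL = 92.3 Ω
X_C = 1/(ωC) = 170 Ω
Net reactance X = X_L − X_C = -78.0 Ω
Z = 61.7 − j78.0 Ω
|Z| = √(61.7² + 78.0²) = 99.4 Ω
I = V/|Z| = 41.2/99.4 = 414 mA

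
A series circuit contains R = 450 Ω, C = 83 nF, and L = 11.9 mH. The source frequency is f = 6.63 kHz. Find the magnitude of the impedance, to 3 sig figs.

495 Ω

ω = 2πf = 41660 rad/s
X_L = ωL = 496 Ω
X_C = 1/(ωC) = 289 Ω
Net reactance X = X_L − X_C = 207 Ω
Z = 450 + j207 Ω
|Z| = √(450² + 207²) = 495 Ω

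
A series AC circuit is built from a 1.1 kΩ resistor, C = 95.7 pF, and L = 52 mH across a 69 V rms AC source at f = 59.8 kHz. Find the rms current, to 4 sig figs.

ω = 2πf = 375700 rad/s
X_L = ωL = 19540 Ω
X_C = 1/(ωC) = 27810 Ω
Net reactance X = X_L − X_C = -8272 Ω
Z = 1100 − j8272 Ω
|Z| = √(1100² + 8272²) = 8345 Ω
I = V/|Z| = 69/8345 = 8.268 mA

8.268 mA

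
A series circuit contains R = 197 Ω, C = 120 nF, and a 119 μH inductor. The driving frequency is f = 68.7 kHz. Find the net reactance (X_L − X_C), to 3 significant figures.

ω = 2πf = 431700 rad/s
X_L = ωL = 51.4 Ω
X_C = 1/(ωC) = 19.3 Ω
X = 51.4 − 19.3 = 32.1 Ω

32.1 Ω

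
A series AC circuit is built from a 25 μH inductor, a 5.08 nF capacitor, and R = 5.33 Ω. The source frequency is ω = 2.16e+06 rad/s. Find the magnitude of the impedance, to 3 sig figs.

X_L = ωL = 54.0 Ω
X_C = 1/(ωC) = 91.1 Ω
Net reactance X = X_L − X_C = -37.1 Ω
Z = 5.33 − j37.1 Ω
|Z| = √(5.33² + 37.1²) = 37.5 Ω

37.5 Ω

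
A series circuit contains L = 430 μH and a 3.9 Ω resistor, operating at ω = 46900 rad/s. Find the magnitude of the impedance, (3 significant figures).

20.5 Ω

X_L = ωL = 20.2 Ω
Z = 3.90 + j20.2 Ω
|Z| = √(3.90² + 20.2²) = 20.5 Ω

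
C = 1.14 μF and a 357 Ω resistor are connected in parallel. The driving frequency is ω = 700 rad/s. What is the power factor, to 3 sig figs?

X_C = 1/(ωC) = 1250 Ω
Parallel: admittances add. Y = 1/R + jωC
Y = (0.00280 + j0.000798) S
|Y| = 0.00291 S → |Z| = 1/|Y| = 343 Ω, ∠Z = −∠Y = -15.9°
cos φ = cos(-15.9°) = 0.962

0.962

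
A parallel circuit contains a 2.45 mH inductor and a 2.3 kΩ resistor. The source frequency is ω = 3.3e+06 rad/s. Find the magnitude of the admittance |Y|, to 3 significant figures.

452 μS

X_L = ωL = 8080 Ω
Parallel: admittances add. Y = 1/R + 1/(jωL)
Y = (0.000435 − j0.000124) S
|Y| = 0.000452 S → |Z| = 1/|Y| = 2210 Ω, ∠Z = −∠Y = 15.9°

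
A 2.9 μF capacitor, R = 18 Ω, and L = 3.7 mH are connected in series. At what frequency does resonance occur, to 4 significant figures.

1.536 kHz

ω₀ = 1/√(LC) = 1/√(0.0037 × 2.9e-06) = 9654 rad/s
f₀ = ω₀/(2π) = 1.536 kHz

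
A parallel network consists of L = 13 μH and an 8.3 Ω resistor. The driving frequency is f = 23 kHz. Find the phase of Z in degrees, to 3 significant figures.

ω = 2πf = 144500 rad/s
X_L = ωL = 1.88 Ω
Parallel: admittances add. Y = 1/R + 1/(jωL)
Y = (0.120 − j0.532) S
|Y| = 0.546 S → |Z| = 1/|Y| = 1.83 Ω, ∠Z = −∠Y = 77.2°

77.2°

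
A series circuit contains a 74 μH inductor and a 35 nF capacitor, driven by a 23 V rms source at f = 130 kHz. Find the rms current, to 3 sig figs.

ω = 2πf = 816800 rad/s
X_L = ωL = 60.4 Ω
X_C = 1/(ωC) = 35.0 Ω
Net reactance X = X_L − X_C = 25.5 Ω
Z = j25.5 Ω
|Z| = √(0² + 25.5²) = 25.5 Ω
I = V/|Z| = 23/25.5 = 903 mA

903 mA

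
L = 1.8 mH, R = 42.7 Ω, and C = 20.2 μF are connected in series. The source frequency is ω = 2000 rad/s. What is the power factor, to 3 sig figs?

0.896

X_L = ωL = 3.60 Ω
X_C = 1/(ωC) = 24.8 Ω
Net reactance X = X_L − X_C = -21.2 Ω
Z = 42.7 − j21.2 Ω
|Z| = √(42.7² + 21.2²) = 47.7 Ω
∠Z = arctan(-21.2/42.7) = -26.4°
cos φ = cos(-26.4°) = 0.896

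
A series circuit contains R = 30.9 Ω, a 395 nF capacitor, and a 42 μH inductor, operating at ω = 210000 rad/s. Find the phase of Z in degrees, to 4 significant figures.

X_L = ωL = 8.820 Ω
X_C = 1/(ωC) = 12.06 Ω
Net reactance X = X_L − X_C = -3.235 Ω
Z = 30.90 − j3.235 Ω
|Z| = √(30.90² + 3.235²) = 31.07 Ω
∠Z = arctan(-3.235/30.90) = -5.978°

-5.978°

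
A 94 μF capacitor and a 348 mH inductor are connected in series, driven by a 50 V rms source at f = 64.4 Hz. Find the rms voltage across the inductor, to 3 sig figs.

61.5 V

ω = 2πf = 404.6 rad/s
X_L = ωL = 141 Ω
X_C = 1/(ωC) = 26.3 Ω
Net reactance X = X_L − X_C = 115 Ω
Z = j115 Ω
|Z| = √(0² + 115²) = 115 Ω
I = V/|Z| = 437 mA
V_L = I·|Z_L| = 0.437 × 141 = 61.5 V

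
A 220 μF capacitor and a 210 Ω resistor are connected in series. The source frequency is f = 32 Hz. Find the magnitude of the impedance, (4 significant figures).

ω = 2πf = 201.1 rad/s
X_C = 1/(ωC) = 22.61 Ω
Z = 210.0 − j22.61 Ω
|Z| = √(210.0² + 22.61²) = 211.2 Ω

211.2 Ω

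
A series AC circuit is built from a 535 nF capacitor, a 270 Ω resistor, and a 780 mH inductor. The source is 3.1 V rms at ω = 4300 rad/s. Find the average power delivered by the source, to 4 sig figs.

301.9 μW

X_L = ωL = 3354 Ω
X_C = 1/(ωC) = 434.7 Ω
Net reactance X = X_L − X_C = 2919 Ω
Z = 270.0 + j2919 Ω
|Z| = √(270.0² + 2919²) = 2932 Ω
∠Z = arctan(2919/270.0) = 84.72°
I = V/|Z| = 1.057 mA
P = VI cos φ = 3.1 × 0.001057 × cos(84.72°) = 301.9 μW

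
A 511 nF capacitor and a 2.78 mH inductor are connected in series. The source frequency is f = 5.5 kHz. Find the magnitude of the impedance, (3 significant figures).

39.4 Ω

ω = 2πf = 34560 rad/s
X_L = ωL = 96.1 Ω
X_C = 1/(ωC) = 56.6 Ω
Net reactance X = X_L − X_C = 39.4 Ω
Z = j39.4 Ω
|Z| = √(0² + 39.4²) = 39.4 Ω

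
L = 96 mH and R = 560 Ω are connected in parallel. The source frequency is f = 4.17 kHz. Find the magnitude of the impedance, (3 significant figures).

ω = 2πf = 26200 rad/s
X_L = ωL = 2520 Ω
Parallel: admittances add. Y = 1/R + 1/(jωL)
Y = (0.00179 − j0.000398) S
|Y| = 0.00183 S → |Z| = 1/|Y| = 547 Ω, ∠Z = −∠Y = 12.6°

547 Ω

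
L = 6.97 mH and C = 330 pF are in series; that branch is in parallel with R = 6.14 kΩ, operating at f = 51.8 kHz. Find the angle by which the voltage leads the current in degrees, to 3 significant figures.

ω = 2πf = 325500 rad/s
X_L = ωL = 2270 Ω
X_C = 1/(ωC) = 9310 Ω
Branch 1: Z₁ = R = 6140 Ω
Branch 2 (series LC): Z₂ = j(X_L − X_C) = −j7040 Ω
Parallel: Z = Z₁Z₂/(Z₁+Z₂), |Z| = 4630 Ω, ∠Z = -41.1°

-41.1°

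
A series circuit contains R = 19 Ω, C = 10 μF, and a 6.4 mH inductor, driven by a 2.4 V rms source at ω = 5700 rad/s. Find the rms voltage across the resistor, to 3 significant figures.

1.70 V

X_L = ωL = 36.5 Ω
X_C = 1/(ωC) = 17.5 Ω
Net reactance X = X_L − X_C = 18.9 Ω
Z = 19.0 + j18.9 Ω
|Z| = √(19.0² + 18.9²) = 26.8 Ω
I = V/|Z| = 89.5 mA
V_R = I·|Z_R| = 0.0895 × 19.0 = 1.70 V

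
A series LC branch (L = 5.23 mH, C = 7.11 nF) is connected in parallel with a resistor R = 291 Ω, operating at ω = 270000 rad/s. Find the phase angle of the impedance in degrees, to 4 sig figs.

18.08°

X_L = ωL = 1412 Ω
X_C = 1/(ωC) = 520.9 Ω
Branch 1: Z₁ = R = 291.0 Ω
Branch 2 (series LC): Z₂ = j(X_L − X_C) = j891.2 Ω
Parallel: Z = Z₁Z₂/(Z₁+Z₂), |Z| = 276.6 Ω, ∠Z = 18.08°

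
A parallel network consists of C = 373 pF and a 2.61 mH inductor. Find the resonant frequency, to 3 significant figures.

ω₀ = 1/√(LC) = 1/√(0.00261 × 3.73e-10) = 1.014e+06 rad/s
f₀ = ω₀/(2π) = 161 kHz

161 kHz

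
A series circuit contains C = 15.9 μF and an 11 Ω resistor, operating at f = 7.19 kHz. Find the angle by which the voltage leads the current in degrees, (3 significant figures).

ω = 2πf = 45180 rad/s
X_C = 1/(ωC) = 1.39 Ω
Z = 11.0 − j1.39 Ω
|Z| = √(11.0² + 1.39²) = 11.1 Ω
∠Z = arctan(-1.39/11.0) = -7.21°

-7.21°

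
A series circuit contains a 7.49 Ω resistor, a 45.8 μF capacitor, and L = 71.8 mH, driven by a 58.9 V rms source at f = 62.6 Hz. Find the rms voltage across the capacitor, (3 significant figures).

116 V

ω = 2πf = 393.3 rad/s
X_L = ωL = 28.2 Ω
X_C = 1/(ωC) = 55.5 Ω
Net reactance X = X_L − X_C = -27.3 Ω
Z = 7.49 − j27.3 Ω
|Z| = √(7.49² + 27.3²) = 28.3 Ω
I = V/|Z| = 2.08 A
V_C = I·|Z_C| = 2.08 × 55.5 = 116 V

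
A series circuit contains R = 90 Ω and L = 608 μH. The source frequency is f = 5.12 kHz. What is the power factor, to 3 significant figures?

0.977

ω = 2πf = 32170 rad/s
X_L = ωL = 19.6 Ω
Z = 90.0 + j19.6 Ω
|Z| = √(90.0² + 19.6²) = 92.1 Ω
∠Z = arctan(19.6/90.0) = 12.3°
cos φ = cos(12.3°) = 0.977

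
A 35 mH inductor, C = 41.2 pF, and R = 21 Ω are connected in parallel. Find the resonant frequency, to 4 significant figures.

132.5 kHz

ω₀ = 1/√(LC) = 1/√(0.035 × 4.12e-11) = 832800 rad/s
f₀ = ω₀/(2π) = 132.5 kHz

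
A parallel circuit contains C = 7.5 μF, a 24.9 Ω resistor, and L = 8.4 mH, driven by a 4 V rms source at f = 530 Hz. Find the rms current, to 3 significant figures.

166 mA

ω = 2πf = 3330 rad/s
X_L = ωL = 28.0 Ω
X_C = 1/(ωC) = 40.0 Ω
Parallel: admittances add. Y = 1/R + 1/(jωL) + jωC
Y = (0.0402 − j0.0108) S
|Y| = 0.0416 S → |Z| = 1/|Y| = 24.0 Ω, ∠Z = −∠Y = 15.0°
I = V/|Z| = 4/24.0 = 166 mA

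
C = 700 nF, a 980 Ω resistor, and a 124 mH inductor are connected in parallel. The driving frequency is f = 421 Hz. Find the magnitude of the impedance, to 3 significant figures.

636 Ω

ω = 2πf = 2645 rad/s
X_L = ωL = 328 Ω
X_C = 1/(ωC) = 540 Ω
Parallel: admittances add. Y = 1/R + 1/(jωL) + jωC
Y = (0.00102 − j0.00120) S
|Y| = 0.00157 S → |Z| = 1/|Y| = 636 Ω, ∠Z = −∠Y = 49.6°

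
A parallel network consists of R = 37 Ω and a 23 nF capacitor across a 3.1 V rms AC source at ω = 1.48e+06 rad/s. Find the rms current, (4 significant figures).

134.7 mA

X_C = 1/(ωC) = 29.38 Ω
Parallel: admittances add. Y = 1/R + jωC
Y = (0.02703 + j0.03404) S
|Y| = 0.04346 S → |Z| = 1/|Y| = 23.01 Ω, ∠Z = −∠Y = -51.55°
I = V/|Z| = 3.1/23.01 = 134.7 mA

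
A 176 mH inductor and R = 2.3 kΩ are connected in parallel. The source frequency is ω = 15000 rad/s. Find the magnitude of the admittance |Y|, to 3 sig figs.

X_L = ωL = 2640 Ω
Parallel: admittances add. Y = 1/R + 1/(jωL)
Y = (0.000435 − j0.000379) S
|Y| = 0.000577 S → |Z| = 1/|Y| = 1730 Ω, ∠Z = −∠Y = 41.1°

577 μS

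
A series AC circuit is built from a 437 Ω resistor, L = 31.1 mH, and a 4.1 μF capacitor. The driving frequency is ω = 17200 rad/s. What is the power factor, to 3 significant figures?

X_L = ωL = 535 Ω
X_C = 1/(ωC) = 14.2 Ω
Net reactance X = X_L − X_C = 521 Ω
Z = 437 + j521 Ω
|Z| = √(437² + 521²) = 680 Ω
∠Z = arctan(521/437) = 50.0°
cos φ = cos(50.0°) = 0.643

0.643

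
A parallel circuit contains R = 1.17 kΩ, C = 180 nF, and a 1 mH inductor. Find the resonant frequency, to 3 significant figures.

11.9 kHz

ω₀ = 1/√(LC) = 1/√(0.001 × 1.8e-07) = 74540 rad/s
f₀ = ω₀/(2π) = 11.9 kHz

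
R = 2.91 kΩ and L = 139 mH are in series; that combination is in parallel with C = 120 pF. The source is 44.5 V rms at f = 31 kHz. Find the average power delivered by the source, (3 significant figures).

ω = 2πf = 194800 rad/s
X_L = ωL = 27100 Ω
X_C = 1/(ωC) = 42800 Ω
Branch 1 (R+jX_L): Z₁ = 2910 + j27100 Ω, |Z₁| = 27200 Ω
Branch 2 (−jX_C): Z₂ = −j42800 Ω
Parallel: Z = Z₁Z₂/(Z₁+Z₂), |Z| = 72900 Ω, ∠Z = 73.4°
I = V/|Z| = 610 μA
P = VI cos φ = 44.5 × 0.000610 × cos(73.4°) = 7.77 mW

7.77 mW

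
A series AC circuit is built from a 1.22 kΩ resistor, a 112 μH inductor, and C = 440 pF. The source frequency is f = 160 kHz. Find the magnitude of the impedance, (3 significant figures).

ω = 2πf = 1.005e+06 rad/s
X_L = ωL = 113 Ω
X_C = 1/(ωC) = 2260 Ω
Net reactance X = X_L − X_C = -2150 Ω
Z = 1220 − j2150 Ω
|Z| = √(1220² + 2150²) = 2470 Ω

2470 Ω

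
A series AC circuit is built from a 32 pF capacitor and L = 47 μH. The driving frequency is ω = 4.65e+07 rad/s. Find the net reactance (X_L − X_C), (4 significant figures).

1513 Ω

X_L = ωL = 2186 Ω
X_C = 1/(ωC) = 672.0 Ω
X = 2186 − 672.0 = 1513 Ω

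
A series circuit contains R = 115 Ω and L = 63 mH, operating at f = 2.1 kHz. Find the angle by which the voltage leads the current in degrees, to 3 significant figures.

ω = 2πf = 13190 rad/s
X_L = ωL = 831 Ω
Z = 115 + j831 Ω
|Z| = √(115² + 831²) = 839 Ω
∠Z = arctan(831/115) = 82.1°

82.1°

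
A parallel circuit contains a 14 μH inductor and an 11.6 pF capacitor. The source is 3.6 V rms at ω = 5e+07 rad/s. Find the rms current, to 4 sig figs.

3.055 mA

X_L = ωL = 700.0 Ω
X_C = 1/(ωC) = 1724 Ω
Parallel: admittances add. Y = 1/(jωL) + jωC
Y = (0 − j0.0008486) S
|Y| = 0.0008486 S → |Z| = 1/|Y| = 1178 Ω, ∠Z = −∠Y = 90.00°
I = V/|Z| = 3.6/1178 = 3.055 mA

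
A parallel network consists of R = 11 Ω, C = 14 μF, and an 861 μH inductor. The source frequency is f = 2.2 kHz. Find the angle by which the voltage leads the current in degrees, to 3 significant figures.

-50.3°

ω = 2πf = 13820 rad/s
X_L = ωL = 11.9 Ω
X_C = 1/(ωC) = 5.17 Ω
Parallel: admittances add. Y = 1/R + 1/(jωL) + jωC
Y = (0.0909 + j0.109) S
|Y| = 0.142 S → |Z| = 1/|Y| = 7.03 Ω, ∠Z = −∠Y = -50.3°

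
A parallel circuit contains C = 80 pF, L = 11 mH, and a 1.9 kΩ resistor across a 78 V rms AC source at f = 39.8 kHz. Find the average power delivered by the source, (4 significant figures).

ω = 2πf = 250100 rad/s
X_L = ωL = 2751 Ω
X_C = 1/(ωC) = 49990 Ω
Parallel: admittances add. Y = 1/R + 1/(jωL) + jωC
Y = (0.0005263 − j0.0003435) S
|Y| = 0.0006285 S → |Z| = 1/|Y| = 1591 Ω, ∠Z = −∠Y = 33.13°
I = V/|Z| = 49.02 mA
P = VI cos φ = 78 × 0.04902 × cos(33.13°) = 3.202 W

3.202 W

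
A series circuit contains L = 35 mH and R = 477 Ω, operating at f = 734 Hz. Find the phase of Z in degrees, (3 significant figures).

18.7°

ω = 2πf = 4612 rad/s
X_L = ωL = 161 Ω
Z = 477 + j161 Ω
|Z| = √(477² + 161²) = 504 Ω
∠Z = arctan(161/477) = 18.7°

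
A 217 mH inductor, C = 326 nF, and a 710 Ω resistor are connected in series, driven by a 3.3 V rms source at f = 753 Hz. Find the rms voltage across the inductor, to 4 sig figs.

ω = 2πf = 4731 rad/s
X_L = ωL = 1027 Ω
X_C = 1/(ωC) = 648.3 Ω
Net reactance X = X_L − X_C = 378.3 Ω
Z = 710.0 + j378.3 Ω
|Z| = √(710.0² + 378.3²) = 804.5 Ω
I = V/|Z| = 4.102 mA
V_L = I·|Z_L| = 0.004102 × 1027 = 4.211 V

4.211 V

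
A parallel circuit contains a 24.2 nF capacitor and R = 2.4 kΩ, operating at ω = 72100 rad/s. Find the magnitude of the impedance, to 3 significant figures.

X_C = 1/(ωC) = 573 Ω
Parallel: admittances add. Y = 1/R + jωC
Y = (0.000417 + j0.00174) S
|Y| = 0.00179 S → |Z| = 1/|Y| = 557 Ω, ∠Z = −∠Y = -76.6°

557 Ω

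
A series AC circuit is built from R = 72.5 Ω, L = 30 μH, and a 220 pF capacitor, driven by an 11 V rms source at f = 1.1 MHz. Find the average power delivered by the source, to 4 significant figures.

ω = 2πf = 6.912e+06 rad/s
X_L = ωL = 207.3 Ω
X_C = 1/(ωC) = 657.7 Ω
Net reactance X = X_L − X_C = -450.3 Ω
Z = 72.50 − j450.3 Ω
|Z| = √(72.50² + 450.3²) = 456.1 Ω
∠Z = arctan(-450.3/72.50) = -80.85°
I = V/|Z| = 24.12 mA
P = VI cos φ = 11 × 0.02412 × cos(-80.85°) = 42.17 mW

42.17 mW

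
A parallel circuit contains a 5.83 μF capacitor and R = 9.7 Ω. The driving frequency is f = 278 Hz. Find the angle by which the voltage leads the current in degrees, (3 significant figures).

ω = 2πf = 1747 rad/s
X_C = 1/(ωC) = 98.2 Ω
Parallel: admittances add. Y = 1/R + jωC
Y = (0.103 + j0.0102) S
|Y| = 0.104 S → |Z| = 1/|Y| = 9.65 Ω, ∠Z = −∠Y = -5.64°

-5.64°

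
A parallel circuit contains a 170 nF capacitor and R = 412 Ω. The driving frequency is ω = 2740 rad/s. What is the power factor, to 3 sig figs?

X_C = 1/(ωC) = 2150 Ω
Parallel: admittances add. Y = 1/R + jωC
Y = (0.00243 + j0.000466) S
|Y| = 0.00247 S → |Z| = 1/|Y| = 405 Ω, ∠Z = −∠Y = -10.9°
cos φ = cos(-10.9°) = 0.982

0.982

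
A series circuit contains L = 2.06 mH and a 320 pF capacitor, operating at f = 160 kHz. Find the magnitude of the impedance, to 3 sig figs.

1040 Ω

ω = 2πf = 1.005e+06 rad/s
X_L = ωL = 2070 Ω
X_C = 1/(ωC) = 3110 Ω
Net reactance X = X_L − X_C = -1040 Ω
Z = − j1040 Ω
|Z| = √(0² + 1040²) = 1040 Ω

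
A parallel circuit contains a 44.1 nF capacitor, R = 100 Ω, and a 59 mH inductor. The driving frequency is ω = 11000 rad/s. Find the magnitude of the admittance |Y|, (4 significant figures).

10.06 mS

X_L = ωL = 649.0 Ω
X_C = 1/(ωC) = 2061 Ω
Parallel: admittances add. Y = 1/R + 1/(jωL) + jωC
Y = (0.01000 − j0.001056) S
|Y| = 0.01006 S → |Z| = 1/|Y| = 99.45 Ω, ∠Z = −∠Y = 6.027°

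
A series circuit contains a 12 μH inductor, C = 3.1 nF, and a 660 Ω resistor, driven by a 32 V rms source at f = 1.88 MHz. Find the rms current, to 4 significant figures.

47.77 mA

ω = 2πf = 1.181e+07 rad/s
X_L = ωL = 141.7 Ω
X_C = 1/(ωC) = 27.31 Ω
Net reactance X = X_L − X_C = 114.4 Ω
Z = 660.0 + j114.4 Ω
|Z| = √(660.0² + 114.4²) = 669.8 Ω
I = V/|Z| = 32/669.8 = 47.77 mA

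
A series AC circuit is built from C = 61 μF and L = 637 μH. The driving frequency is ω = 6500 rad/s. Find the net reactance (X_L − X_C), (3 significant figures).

1.62 Ω

X_L = ωL = 4.14 Ω
X_C = 1/(ωC) = 2.52 Ω
X = 4.14 − 2.52 = 1.62 Ω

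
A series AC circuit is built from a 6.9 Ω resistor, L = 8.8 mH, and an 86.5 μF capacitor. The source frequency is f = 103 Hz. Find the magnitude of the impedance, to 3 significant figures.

ω = 2πf = 647.2 rad/s
X_L = ωL = 5.70 Ω
X_C = 1/(ωC) = 17.9 Ω
Net reactance X = X_L − X_C = -12.2 Ω
Z = 6.90 − j12.2 Ω
|Z| = √(6.90² + 12.2²) = 14.0 Ω

14.0 Ω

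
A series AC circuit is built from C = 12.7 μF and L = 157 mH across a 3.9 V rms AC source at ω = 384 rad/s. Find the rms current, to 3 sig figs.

26.9 mA

X_L = ωL = 60.3 Ω
X_C = 1/(ωC) = 205 Ω
Net reactance X = X_L − X_C = -145 Ω
Z = − j145 Ω
|Z| = √(0² + 145²) = 145 Ω
I = V/|Z| = 3.9/145 = 26.9 mA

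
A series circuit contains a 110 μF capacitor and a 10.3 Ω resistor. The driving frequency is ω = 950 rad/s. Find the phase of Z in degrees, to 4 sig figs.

X_C = 1/(ωC) = 9.569 Ω
Z = 10.30 − j9.569 Ω
|Z| = √(10.30² + 9.569²) = 14.06 Ω
∠Z = arctan(-9.569/10.30) = -42.89°

-42.89°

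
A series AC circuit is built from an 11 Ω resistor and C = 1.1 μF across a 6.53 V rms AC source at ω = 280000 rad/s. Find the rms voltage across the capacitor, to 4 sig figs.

1.849 V

X_C = 1/(ωC) = 3.247 Ω
Z = 11.00 − j3.247 Ω
|Z| = √(11.00² + 3.247²) = 11.47 Ω
I = V/|Z| = 569.4 mA
V_C = I·|Z_C| = 0.5694 × 3.247 = 1.849 V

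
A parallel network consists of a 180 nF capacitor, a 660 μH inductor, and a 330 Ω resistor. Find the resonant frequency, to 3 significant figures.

ω₀ = 1/√(LC) = 1/√(0.00066 × 1.8e-07) = 91750 rad/s
f₀ = ω₀/(2π) = 14.6 kHz

14.6 kHz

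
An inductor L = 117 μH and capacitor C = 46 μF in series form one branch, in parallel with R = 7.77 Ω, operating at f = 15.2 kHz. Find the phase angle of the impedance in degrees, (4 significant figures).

35.37°

ω = 2πf = 95500 rad/s
X_L = ωL = 11.17 Ω
X_C = 1/(ωC) = 0.2276 Ω
Branch 1: Z₁ = R = 7.770 Ω
Branch 2 (series LC): Z₂ = j(X_L − X_C) = j10.95 Ω
Parallel: Z = Z₁Z₂/(Z₁+Z₂), |Z| = 6.336 Ω, ∠Z = 35.37°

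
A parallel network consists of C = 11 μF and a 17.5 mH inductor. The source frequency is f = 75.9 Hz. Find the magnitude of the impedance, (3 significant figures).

ω = 2πf = 476.9 rad/s
X_L = ωL = 8.35 Ω
X_C = 1/(ωC) = 191 Ω
Parallel: admittances add. Y = 1/(jωL) + jωC
Y = (0 − j0.115) S
|Y| = 0.115 S → |Z| = 1/|Y| = 8.73 Ω, ∠Z = −∠Y = 90.0°

8.73 Ω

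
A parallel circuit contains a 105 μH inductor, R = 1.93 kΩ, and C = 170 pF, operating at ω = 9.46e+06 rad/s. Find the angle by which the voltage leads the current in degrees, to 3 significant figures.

-49.3°

X_L = ωL = 993 Ω
X_C = 1/(ωC) = 622 Ω
Parallel: admittances add. Y = 1/R + 1/(jωL) + jωC
Y = (0.000518 + j0.000601) S
|Y| = 0.000794 S → |Z| = 1/|Y| = 1260 Ω, ∠Z = −∠Y = -49.3°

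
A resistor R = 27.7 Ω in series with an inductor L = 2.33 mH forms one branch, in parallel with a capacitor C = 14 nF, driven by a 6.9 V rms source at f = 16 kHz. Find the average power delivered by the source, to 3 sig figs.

23.7 mW

ω = 2πf = 100500 rad/s
X_L = ωL = 234 Ω
X_C = 1/(ωC) = 711 Ω
Branch 1 (R+jX_L): Z₁ = 27.7 + j234 Ω, |Z₁| = 236 Ω
Branch 2 (−jX_C): Z₂ = −j711 Ω
Parallel: Z = Z₁Z₂/(Z₁+Z₂), |Z| = 351 Ω, ∠Z = 79.9°
I = V/|Z| = 19.6 mA
P = VI cos φ = 6.9 × 0.0196 × cos(79.9°) = 23.7 mW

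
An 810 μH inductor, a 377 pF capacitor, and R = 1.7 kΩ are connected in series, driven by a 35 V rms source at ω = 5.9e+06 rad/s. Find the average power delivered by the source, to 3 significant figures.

X_L = ωL = 4780 Ω
X_C = 1/(ωC) = 450 Ω
Net reactance X = X_L − X_C = 4330 Ω
Z = 1700 + j4330 Ω
|Z| = √(1700² + 4330²) = 4650 Ω
∠Z = arctan(4330/1700) = 68.6°
I = V/|Z| = 7.52 mA
P = VI cos φ = 35 × 0.00752 × cos(68.6°) = 96.3 mW

96.3 mW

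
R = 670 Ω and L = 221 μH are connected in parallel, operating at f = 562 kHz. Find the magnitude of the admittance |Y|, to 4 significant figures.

ω = 2πf = 3.531e+06 rad/s
X_L = ωL = 780.4 Ω
Parallel: admittances add. Y = 1/R + 1/(jωL)
Y = (0.001493 − j0.001281) S
|Y| = 0.001967 S → |Z| = 1/|Y| = 508.3 Ω, ∠Z = −∠Y = 40.65°

1.967 mS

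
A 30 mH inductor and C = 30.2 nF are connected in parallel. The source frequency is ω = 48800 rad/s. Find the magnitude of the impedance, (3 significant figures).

X_L = ωL = 1460 Ω
X_C = 1/(ωC) = 679 Ω
Parallel: admittances add. Y = 1/(jωL) + jωC
Y = (0 + j0.000791) S
|Y| = 0.000791 S → |Z| = 1/|Y| = 1260 Ω, ∠Z = −∠Y = -90.0°

1260 Ω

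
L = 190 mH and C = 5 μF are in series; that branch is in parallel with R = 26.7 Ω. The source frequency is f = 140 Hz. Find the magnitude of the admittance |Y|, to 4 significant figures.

40.97 mS

ω = 2πf = 879.6 rad/s
X_L = ωL = 167.1 Ω
X_C = 1/(ωC) = 227.4 Ω
Branch 1: Z₁ = R = 26.70 Ω
Branch 2 (series LC): Z₂ = j(X_L − X_C) = −j60.23 Ω
Parallel: Z = Z₁Z₂/(Z₁+Z₂), |Z| = 24.41 Ω, ∠Z = -23.91°
|Y| = 1/|Z| = 40.97 mS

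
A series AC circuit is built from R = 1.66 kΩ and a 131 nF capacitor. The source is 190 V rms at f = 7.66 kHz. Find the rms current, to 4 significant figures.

113.9 mA

ω = 2πf = 48130 rad/s
X_C = 1/(ωC) = 158.6 Ω
Z = 1660 − j158.6 Ω
|Z| = √(1660² + 158.6²) = 1668 Ω
I = V/|Z| = 190/1668 = 113.9 mA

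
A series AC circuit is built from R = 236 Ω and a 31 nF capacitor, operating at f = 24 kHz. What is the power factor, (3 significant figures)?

ω = 2πf = 150800 rad/s
X_C = 1/(ωC) = 214 Ω
Z = 236 − j214 Ω
|Z| = √(236² + 214²) = 319 Ω
∠Z = arctan(-214/236) = -42.2°
cos φ = cos(-42.2°) = 0.741

0.741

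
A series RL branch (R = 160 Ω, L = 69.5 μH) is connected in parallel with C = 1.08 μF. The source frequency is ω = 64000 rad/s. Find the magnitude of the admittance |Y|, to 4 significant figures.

X_L = ωL = 4.448 Ω
X_C = 1/(ωC) = 14.47 Ω
Branch 1 (R+jX_L): Z₁ = 160.0 + j4.448 Ω, |Z₁| = 160.1 Ω
Branch 2 (−jX_C): Z₂ = −j14.47 Ω
Parallel: Z = Z₁Z₂/(Z₁+Z₂), |Z| = 14.44 Ω, ∠Z = -84.82°
|Y| = 1/|Z| = 69.23 mS

69.23 mS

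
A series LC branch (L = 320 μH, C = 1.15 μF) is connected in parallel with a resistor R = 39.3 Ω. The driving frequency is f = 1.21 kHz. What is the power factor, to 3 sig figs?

ω = 2πf = 7603 rad/s
X_L = ωL = 2.43 Ω
X_C = 1/(ωC) = 114 Ω
Branch 1: Z₁ = R = 39.3 Ω
Branch 2 (series LC): Z₂ = j(X_L − X_C) = −j112 Ω
Parallel: Z = Z₁Z₂/(Z₁+Z₂), |Z| = 37.1 Ω, ∠Z = -19.3°
cos φ = cos(-19.3°) = 0.944

0.944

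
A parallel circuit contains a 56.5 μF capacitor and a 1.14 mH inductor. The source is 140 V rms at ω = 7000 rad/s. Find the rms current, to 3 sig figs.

X_L = ωL = 7.98 Ω
X_C = 1/(ωC) = 2.53 Ω
Parallel: admittances add. Y = 1/(jωL) + jωC
Y = (0 + j0.270) S
|Y| = 0.270 S → |Z| = 1/|Y| = 3.70 Ω, ∠Z = −∠Y = -90.0°
I = V/|Z| = 140/3.70 = 37.8 A

37.8 A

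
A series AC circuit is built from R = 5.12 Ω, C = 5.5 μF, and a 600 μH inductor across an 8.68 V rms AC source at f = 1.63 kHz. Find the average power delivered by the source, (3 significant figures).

ω = 2πf = 10240 rad/s
X_L = ωL = 6.14 Ω
X_C = 1/(ωC) = 17.8 Ω
Net reactance X = X_L − X_C = -11.6 Ω
Z = 5.12 − j11.6 Ω
|Z| = √(5.12² + 11.6²) = 12.7 Ω
∠Z = arctan(-11.6/5.12) = -66.2°
I = V/|Z| = 684 mA
P = VI cos φ = 8.68 × 0.684 × cos(-66.2°) = 2.40 W

2.40 W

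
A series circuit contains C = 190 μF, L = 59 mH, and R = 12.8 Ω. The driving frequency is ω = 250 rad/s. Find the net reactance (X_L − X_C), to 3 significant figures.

X_L = ωL = 14.8 Ω
X_C = 1/(ωC) = 21.1 Ω
X = 14.8 − 21.1 = -6.30 Ω

-6.30 Ω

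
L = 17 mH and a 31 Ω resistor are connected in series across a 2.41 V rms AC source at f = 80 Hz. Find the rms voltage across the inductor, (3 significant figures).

0.640 V

ω = 2πf = 502.7 rad/s
X_L = ωL = 8.55 Ω
Z = 31.0 + j8.55 Ω
|Z| = √(31.0² + 8.55²) = 32.2 Ω
I = V/|Z| = 74.9 mA
V_L = I·|Z_L| = 0.0749 × 8.55 = 0.640 V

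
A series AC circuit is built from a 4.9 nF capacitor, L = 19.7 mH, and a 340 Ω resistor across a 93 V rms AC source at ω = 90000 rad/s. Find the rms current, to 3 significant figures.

X_L = ωL = 1770 Ω
X_C = 1/(ωC) = 2270 Ω
Net reactance X = X_L − X_C = -495 Ω
Z = 340 − j495 Ω
|Z| = √(340² + 495²) = 600 Ω
I = V/|Z| = 93/600 = 155 mA

155 mA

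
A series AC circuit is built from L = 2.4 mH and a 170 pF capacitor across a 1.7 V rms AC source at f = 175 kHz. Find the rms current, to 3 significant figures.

ω = 2πf = 1.1e+06 rad/s
X_L = ωL = 2640 Ω
X_C = 1/(ωC) = 5350 Ω
Net reactance X = X_L − X_C = -2710 Ω
Z = − j2710 Ω
|Z| = √(0² + 2710²) = 2710 Ω
I = V/|Z| = 1.7/2710 = 627 μA

627 μA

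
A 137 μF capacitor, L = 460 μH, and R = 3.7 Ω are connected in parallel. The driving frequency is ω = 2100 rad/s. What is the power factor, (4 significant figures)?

X_L = ωL = 0.9660 Ω
X_C = 1/(ωC) = 3.476 Ω
Parallel: admittances add. Y = 1/R + 1/(jωL) + jωC
Y = (0.2703 − j0.7475) S
|Y| = 0.7949 S → |Z| = 1/|Y| = 1.258 Ω, ∠Z = −∠Y = 70.12°
cos φ = cos(70.12°) = 0.3400

0.3400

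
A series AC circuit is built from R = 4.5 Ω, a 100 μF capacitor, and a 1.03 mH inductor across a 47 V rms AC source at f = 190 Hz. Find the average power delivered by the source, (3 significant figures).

ω = 2πf = 1194 rad/s
X_L = ωL = 1.23 Ω
X_C = 1/(ωC) = 8.38 Ω
Net reactance X = X_L − X_C = -7.15 Ω
Z = 4.50 − j7.15 Ω
|Z| = √(4.50² + 7.15²) = 8.45 Ω
∠Z = arctan(-7.15/4.50) = -57.8°
I = V/|Z| = 5.56 A
P = VI cos φ = 47 × 5.56 × cos(-57.8°) = 139 W

139 W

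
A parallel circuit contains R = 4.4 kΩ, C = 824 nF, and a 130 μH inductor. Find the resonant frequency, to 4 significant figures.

ω₀ = 1/√(LC) = 1/√(0.00013 × 8.24e-07) = 96620 rad/s
f₀ = ω₀/(2π) = 15.38 kHz

15.38 kHz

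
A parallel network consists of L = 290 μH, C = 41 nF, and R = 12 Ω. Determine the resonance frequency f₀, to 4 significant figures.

46.16 kHz

ω₀ = 1/√(LC) = 1/√(0.00029 × 4.1e-08) = 290000 rad/s
f₀ = ω₀/(2π) = 46.16 kHz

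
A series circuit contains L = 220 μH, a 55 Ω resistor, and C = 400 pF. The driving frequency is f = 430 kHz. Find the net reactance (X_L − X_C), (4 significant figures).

ω = 2πf = 2.702e+06 rad/s
X_L = ωL = 594.4 Ω
X_C = 1/(ωC) = 925.3 Ω
X = 594.4 − 925.3 = -330.9 Ω

-330.9 Ω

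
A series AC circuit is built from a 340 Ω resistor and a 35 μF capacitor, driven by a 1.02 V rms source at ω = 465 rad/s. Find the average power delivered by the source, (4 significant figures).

2.963 mW

X_C = 1/(ωC) = 61.44 Ω
Z = 340.0 − j61.44 Ω
|Z| = √(340.0² + 61.44²) = 345.5 Ω
∠Z = arctan(-61.44/340.0) = -10.24°
I = V/|Z| = 2.952 mA
P = VI cos φ = 1.02 × 0.002952 × cos(-10.24°) = 2.963 mW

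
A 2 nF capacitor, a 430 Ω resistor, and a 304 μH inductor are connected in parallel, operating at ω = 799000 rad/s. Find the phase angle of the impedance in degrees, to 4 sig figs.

X_L = ωL = 242.9 Ω
X_C = 1/(ωC) = 625.8 Ω
Parallel: admittances add. Y = 1/R + 1/(jωL) + jωC
Y = (0.002326 − j0.002519) S
|Y| = 0.003428 S → |Z| = 1/|Y| = 291.7 Ω, ∠Z = −∠Y = 47.29°

47.29°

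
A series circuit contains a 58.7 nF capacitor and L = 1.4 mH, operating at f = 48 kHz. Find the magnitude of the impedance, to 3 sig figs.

366 Ω

ω = 2πf = 301600 rad/s
X_L = ωL = 422 Ω
X_C = 1/(ωC) = 56.5 Ω
Net reactance X = X_L − X_C = 366 Ω
Z = j366 Ω
|Z| = √(0² + 366²) = 366 Ω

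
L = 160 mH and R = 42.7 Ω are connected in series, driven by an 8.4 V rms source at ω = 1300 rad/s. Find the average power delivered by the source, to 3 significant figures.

X_L = ωL = 208 Ω
Z = 42.7 + j208 Ω
|Z| = √(42.7² + 208²) = 212 Ω
∠Z = arctan(208/42.7) = 78.4°
I = V/|Z| = 39.6 mA
P = VI cos φ = 8.4 × 0.0396 × cos(78.4°) = 66.8 mW

66.8 mW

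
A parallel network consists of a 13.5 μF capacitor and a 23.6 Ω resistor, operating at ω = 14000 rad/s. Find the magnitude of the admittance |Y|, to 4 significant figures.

193.7 mS

X_C = 1/(ωC) = 5.291 Ω
Parallel: admittances add. Y = 1/R + jωC
Y = (0.04237 + j0.1890) S
|Y| = 0.1937 S → |Z| = 1/|Y| = 5.163 Ω, ∠Z = −∠Y = -77.36°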